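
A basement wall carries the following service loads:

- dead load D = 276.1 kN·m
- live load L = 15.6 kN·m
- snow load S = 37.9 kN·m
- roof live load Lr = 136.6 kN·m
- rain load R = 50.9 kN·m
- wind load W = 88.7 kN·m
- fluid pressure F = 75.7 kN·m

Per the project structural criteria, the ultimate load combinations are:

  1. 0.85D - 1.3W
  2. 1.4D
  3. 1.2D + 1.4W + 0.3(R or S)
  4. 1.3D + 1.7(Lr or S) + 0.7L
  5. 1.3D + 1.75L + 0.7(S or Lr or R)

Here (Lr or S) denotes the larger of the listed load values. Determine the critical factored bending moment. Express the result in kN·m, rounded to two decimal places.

602.07 kN·m

(R or S) → R = 50.9 kN·m; (Lr or S) → Lr = 136.6 kN·m; (S or Lr or R) → Lr = 136.6 kN·m.
1. 0.85(276.1) - 1.3(88.7) = 234.69 - 115.31 = 119.38
2. 1.4(276.1) = 386.54
3. 1.2(276.1) + 1.4(88.7) + 0.3(50.9) = 331.32 + 124.18 + 15.27 = 470.77
4. 1.3(276.1) + 1.7(136.6) + 0.7(15.6) = 358.93 + 232.22 + 10.92 = 602.07
5. 1.3(276.1) + 1.75(15.6) + 0.7(136.6) = 358.93 + 27.30 + 95.62 = 481.85
Maximum is from combination 4.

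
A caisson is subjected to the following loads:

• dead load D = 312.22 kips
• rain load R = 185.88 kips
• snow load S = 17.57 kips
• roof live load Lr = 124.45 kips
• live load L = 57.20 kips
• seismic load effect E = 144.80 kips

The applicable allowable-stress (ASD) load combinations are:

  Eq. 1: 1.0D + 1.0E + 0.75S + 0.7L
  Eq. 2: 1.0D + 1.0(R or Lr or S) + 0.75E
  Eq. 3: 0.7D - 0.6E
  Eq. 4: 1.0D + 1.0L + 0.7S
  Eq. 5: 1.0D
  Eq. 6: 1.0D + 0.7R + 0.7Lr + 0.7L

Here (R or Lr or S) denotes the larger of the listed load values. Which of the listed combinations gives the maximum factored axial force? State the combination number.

(R or Lr or S) → R = 185.88 kips.
Eq. 1: 1.0(312.22) + 1.0(144.80) + 0.75(17.57) + 0.7(57.20) = 312.22 + 144.80 + 13.18 + 40.04 = 510.24
Eq. 2: 1.0(312.22) + 1.0(185.88) + 0.75(144.80) = 312.22 + 185.88 + 108.60 = 606.70
Eq. 3: 0.7(312.22) - 0.6(144.80) = 218.55 - 86.88 = 131.67
Eq. 4: 1.0(312.22) + 1.0(57.20) + 0.7(17.57) = 312.22 + 57.20 + 12.30 = 381.72
Eq. 5: 1.0(312.22) = 312.22
Eq. 6: 1.0(312.22) + 0.7(185.88) + 0.7(124.45) + 0.7(57.20) = 569.49
The largest value is 606.70 kips from combination 2.

Combination 2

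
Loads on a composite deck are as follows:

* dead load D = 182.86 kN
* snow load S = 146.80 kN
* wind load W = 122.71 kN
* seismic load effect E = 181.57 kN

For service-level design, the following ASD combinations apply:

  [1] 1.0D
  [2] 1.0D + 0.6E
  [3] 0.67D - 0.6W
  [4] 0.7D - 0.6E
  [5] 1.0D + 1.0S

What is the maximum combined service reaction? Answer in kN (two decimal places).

[1] 1.0(182.86) = 182.86
[2] 1.0(182.86) + 0.6(181.57) = 182.86 + 108.94 = 291.80
[3] 0.67(182.86) - 0.6(122.71) = 122.52 - 73.63 = 48.89
[4] 0.7(182.86) - 0.6(181.57) = 128.00 - 108.94 = 19.06
[5] 1.0(182.86) + 1.0(146.80) = 182.86 + 146.80 = 329.66
Combination 5 governs: V = 329.66 kN.

329.66 kN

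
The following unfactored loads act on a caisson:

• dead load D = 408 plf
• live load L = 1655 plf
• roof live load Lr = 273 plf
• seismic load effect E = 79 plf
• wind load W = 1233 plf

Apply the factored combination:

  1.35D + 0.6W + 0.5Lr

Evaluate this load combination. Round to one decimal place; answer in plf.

1427.1 plf

1.35(408) + 0.6(1233) + 0.5(273) = 550.8 + 739.8 + 136.5 = 1427.1
w_u = 1427.1 plf.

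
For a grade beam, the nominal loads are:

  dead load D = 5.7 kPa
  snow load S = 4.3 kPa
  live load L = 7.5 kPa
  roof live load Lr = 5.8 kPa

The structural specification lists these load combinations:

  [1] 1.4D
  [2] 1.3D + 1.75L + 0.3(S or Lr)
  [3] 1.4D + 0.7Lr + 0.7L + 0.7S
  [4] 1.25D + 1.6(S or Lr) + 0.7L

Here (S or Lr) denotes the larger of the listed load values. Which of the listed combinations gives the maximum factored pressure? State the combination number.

(S or Lr) → Lr = 5.8 kPa.
[1] 1.4(5.7) = 7.98
[2] 1.3(5.7) + 1.75(7.5) + 0.3(5.8) = 7.41 + 13.13 + 1.74 = 22.28
[3] 1.4(5.7) + 0.7(5.8) + 0.7(7.5) + 0.7(4.3) = 7.98 + 4.06 + 5.25 + 3.01 = 20.30
[4] 1.25(5.7) + 1.6(5.8) + 0.7(7.5) = 7.13 + 9.28 + 5.25 = 21.66
The largest value is 22.28 kPa from combination 2.

Combination 2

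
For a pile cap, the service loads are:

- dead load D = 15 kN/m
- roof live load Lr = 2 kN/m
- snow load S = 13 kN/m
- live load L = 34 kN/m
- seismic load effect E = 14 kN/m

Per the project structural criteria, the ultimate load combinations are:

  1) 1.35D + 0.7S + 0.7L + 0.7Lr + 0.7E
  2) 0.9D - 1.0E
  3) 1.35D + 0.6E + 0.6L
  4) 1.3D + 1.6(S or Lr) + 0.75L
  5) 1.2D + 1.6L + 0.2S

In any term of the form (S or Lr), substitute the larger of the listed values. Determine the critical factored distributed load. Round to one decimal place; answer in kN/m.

(S or Lr) → S = 13 kN/m.
1) 1.35(15) + 0.7(13) + 0.7(34) + 0.7(2) + 0.7(14) = 64.4
2) 0.9(15) - 1.0(14) = -0.5
3) 1.35(15) + 0.6(14) + 0.6(34) = 49.1
4) 1.3(15) + 1.6(13) + 0.75(34) = 65.8
5) 1.2(15) + 1.6(34) + 0.2(13) = 75.0
Maximum is from combination 5.

75.0 kN/m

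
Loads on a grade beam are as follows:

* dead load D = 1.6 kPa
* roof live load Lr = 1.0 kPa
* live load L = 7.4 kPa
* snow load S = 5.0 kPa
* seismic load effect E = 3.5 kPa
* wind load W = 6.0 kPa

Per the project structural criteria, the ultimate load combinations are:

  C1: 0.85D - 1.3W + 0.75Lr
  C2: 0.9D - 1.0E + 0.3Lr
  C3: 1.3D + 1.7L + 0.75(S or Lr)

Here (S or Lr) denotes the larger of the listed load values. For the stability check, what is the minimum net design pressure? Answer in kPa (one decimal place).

-5.7 kPa

(S or Lr) → S = 5.0 kPa.
C1: 0.85(1.6) - 1.3(6.0) + 0.75(1.0) = -5.7
C2: 0.9(1.6) - 1.0(3.5) + 0.3(1.0) = -1.8
C3: 1.3(1.6) + 1.7(7.4) + 0.75(5.0) = 18.4
Combination 1 gives the minimum: -5.7 kPa.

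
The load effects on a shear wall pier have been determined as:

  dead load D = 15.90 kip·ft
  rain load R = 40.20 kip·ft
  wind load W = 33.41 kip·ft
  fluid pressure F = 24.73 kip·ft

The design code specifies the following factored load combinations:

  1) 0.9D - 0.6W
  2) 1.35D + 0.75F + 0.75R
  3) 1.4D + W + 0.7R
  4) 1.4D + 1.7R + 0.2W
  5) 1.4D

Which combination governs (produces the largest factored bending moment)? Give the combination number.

Combination 4

1) 0.9(15.90) - 0.6(33.41) = -5.74
2) 1.35(15.90) + 0.75(24.73) + 0.75(40.20) = 70.16
3) 1.4(15.90) + 1.0(33.41) + 0.7(40.20) = 83.81
4) 1.4(15.90) + 1.7(40.20) + 0.2(33.41) = 97.28
5) 1.4(15.90) = 22.26
The largest value is 97.28 kip·ft from combination 4.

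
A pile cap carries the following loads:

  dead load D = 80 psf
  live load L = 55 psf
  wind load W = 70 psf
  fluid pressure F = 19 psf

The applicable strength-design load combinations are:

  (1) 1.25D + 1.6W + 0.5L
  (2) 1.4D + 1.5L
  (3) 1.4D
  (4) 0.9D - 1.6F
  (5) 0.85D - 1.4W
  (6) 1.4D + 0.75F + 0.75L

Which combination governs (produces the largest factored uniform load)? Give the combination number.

(1) 1.25(80) + 1.6(70) + 0.5(55) = 100.00 + 112.00 + 27.50 = 239.50
(2) 1.4(80) + 1.5(55) = 112.00 + 82.50 = 194.50
(3) 1.4(80) = 112.00
(4) 0.9(80) - 1.6(19) = 72.00 - 30.40 = 41.60
(5) 0.85(80) - 1.4(70) = 68.00 - 98.00 = -30.00
(6) 1.4(80) + 0.75(19) + 0.75(55) = 112.00 + 14.25 + 41.25 = 167.50
The largest value is 239.50 psf from combination 1.

Combination 1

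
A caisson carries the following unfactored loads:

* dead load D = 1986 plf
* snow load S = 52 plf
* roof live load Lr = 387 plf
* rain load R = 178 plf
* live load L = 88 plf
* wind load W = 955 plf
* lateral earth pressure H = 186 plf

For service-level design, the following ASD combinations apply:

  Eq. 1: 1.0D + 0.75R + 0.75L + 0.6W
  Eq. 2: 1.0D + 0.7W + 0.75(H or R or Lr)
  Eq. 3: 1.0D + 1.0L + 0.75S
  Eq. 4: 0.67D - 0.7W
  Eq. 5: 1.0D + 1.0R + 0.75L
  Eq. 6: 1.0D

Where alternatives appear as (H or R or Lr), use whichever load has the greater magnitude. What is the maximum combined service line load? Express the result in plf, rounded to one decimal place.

(H or R or Lr) → Lr = 387 plf.
Eq. 1: 1.0(1986) + 0.75(178) + 0.75(88) + 0.6(955) = 1986.0 + 133.5 + 66.0 + 573.0 = 2758.5
Eq. 2: 1.0(1986) + 0.7(955) + 0.75(387) = 1986.0 + 668.5 + 290.3 = 2944.8
Eq. 3: 1.0(1986) + 1.0(88) + 0.75(52) = 1986.0 + 88.0 + 39.0 = 2113.0
Eq. 4: 0.67(1986) - 0.7(955) = 1330.6 - 668.5 = 662.1
Eq. 5: 1.0(1986) + 1.0(178) + 0.75(88) = 1986.0 + 178.0 + 66.0 = 2230.0
Eq. 6: 1.0(1986) = 1986.0
Maximum is from combination 2.

2944.8 plf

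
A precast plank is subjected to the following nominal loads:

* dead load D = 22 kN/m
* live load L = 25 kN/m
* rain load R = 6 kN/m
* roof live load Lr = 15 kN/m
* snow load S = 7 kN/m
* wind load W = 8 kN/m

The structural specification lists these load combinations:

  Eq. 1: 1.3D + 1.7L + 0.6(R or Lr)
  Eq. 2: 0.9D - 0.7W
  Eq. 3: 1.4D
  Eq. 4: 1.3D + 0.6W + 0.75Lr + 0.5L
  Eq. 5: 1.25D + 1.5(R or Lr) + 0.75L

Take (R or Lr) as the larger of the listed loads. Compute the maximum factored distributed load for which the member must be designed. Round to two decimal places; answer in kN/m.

80.10 kN/m

(R or Lr) → Lr = 15 kN/m.
Eq. 1: 1.3(22) + 1.7(25) + 0.6(15) = 80.10
Eq. 2: 0.9(22) - 0.7(8) = 14.20
Eq. 3: 1.4(22) = 30.80
Eq. 4: 1.3(22) + 0.6(8) + 0.75(15) + 0.5(25) = 57.15
Eq. 5: 1.25(22) + 1.5(15) + 0.75(25) = 68.75
Maximum is from combination 1.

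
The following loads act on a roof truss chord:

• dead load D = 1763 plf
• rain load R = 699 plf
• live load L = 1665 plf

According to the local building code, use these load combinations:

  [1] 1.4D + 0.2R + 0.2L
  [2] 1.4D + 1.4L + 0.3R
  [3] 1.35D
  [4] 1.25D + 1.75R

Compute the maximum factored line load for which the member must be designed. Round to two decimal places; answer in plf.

5008.90 plf

[1] 1.4(1763) + 0.2(699) + 0.2(1665) = 2468.20 + 139.80 + 333.00 = 2941.00
[2] 1.4(1763) + 1.4(1665) + 0.3(699) = 2468.20 + 2331.00 + 209.70 = 5008.90
[3] 1.35(1763) = 2380.05
[4] 1.25(1763) + 1.75(699) = 2203.75 + 1223.25 = 3427.00
Maximum is from combination 2.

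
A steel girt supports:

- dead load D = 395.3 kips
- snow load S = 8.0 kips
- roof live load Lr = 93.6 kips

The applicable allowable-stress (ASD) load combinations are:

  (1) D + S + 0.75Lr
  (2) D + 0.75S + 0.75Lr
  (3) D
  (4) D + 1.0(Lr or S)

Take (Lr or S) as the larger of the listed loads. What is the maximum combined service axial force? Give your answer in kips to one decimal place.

488.9 kips

(Lr or S) → Lr = 93.6 kips.
(1) 1.0(395.3) + 1.0(8.0) + 0.75(93.6) = 395.3 + 8.0 + 70.2 = 473.5
(2) 1.0(395.3) + 0.75(8.0) + 0.75(93.6) = 395.3 + 6.0 + 70.2 = 471.5
(3) 1.0(395.3) = 395.3
(4) 1.0(395.3) + 1.0(93.6) = 395.3 + 93.6 = 488.9
Combination 4 governs: P = 488.9 kips.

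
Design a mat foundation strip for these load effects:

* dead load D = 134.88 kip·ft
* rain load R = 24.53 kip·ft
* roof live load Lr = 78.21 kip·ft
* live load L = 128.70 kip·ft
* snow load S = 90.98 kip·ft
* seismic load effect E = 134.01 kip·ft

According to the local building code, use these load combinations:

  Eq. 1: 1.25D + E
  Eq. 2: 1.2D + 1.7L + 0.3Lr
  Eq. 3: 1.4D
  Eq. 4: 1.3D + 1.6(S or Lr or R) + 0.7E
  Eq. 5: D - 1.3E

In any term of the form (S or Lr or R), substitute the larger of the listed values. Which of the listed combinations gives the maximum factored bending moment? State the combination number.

(S or Lr or R) → S = 90.98 kip·ft.
Eq. 1: 1.25(134.88) + 1.0(134.01) = 168.60 + 134.01 = 302.61
Eq. 2: 1.2(134.88) + 1.7(128.70) + 0.3(78.21) = 161.86 + 218.79 + 23.46 = 404.11
Eq. 3: 1.4(134.88) = 188.83
Eq. 4: 1.3(134.88) + 1.6(90.98) + 0.7(134.01) = 175.34 + 145.57 + 93.81 = 414.72
Eq. 5: 1.0(134.88) - 1.3(134.01) = 134.88 - 174.21 = -39.33
The largest value is 414.72 kip·ft from combination 4.

Combination 4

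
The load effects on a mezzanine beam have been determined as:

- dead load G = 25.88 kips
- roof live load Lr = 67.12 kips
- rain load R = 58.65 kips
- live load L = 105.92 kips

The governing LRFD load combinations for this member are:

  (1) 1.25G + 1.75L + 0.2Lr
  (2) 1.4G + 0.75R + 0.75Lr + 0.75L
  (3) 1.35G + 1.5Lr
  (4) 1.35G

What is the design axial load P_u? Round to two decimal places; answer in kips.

(1) 1.25(25.88) + 1.75(105.92) + 0.2(67.12) = 231.13
(2) 1.4(25.88) + 0.75(58.65) + 0.75(67.12) + 0.75(105.92) = 210.00
(3) 1.35(25.88) + 1.5(67.12) = 135.62
(4) 1.35(25.88) = 34.94
The controlling combination is 1, giving 231.13 kips.

231.13 kips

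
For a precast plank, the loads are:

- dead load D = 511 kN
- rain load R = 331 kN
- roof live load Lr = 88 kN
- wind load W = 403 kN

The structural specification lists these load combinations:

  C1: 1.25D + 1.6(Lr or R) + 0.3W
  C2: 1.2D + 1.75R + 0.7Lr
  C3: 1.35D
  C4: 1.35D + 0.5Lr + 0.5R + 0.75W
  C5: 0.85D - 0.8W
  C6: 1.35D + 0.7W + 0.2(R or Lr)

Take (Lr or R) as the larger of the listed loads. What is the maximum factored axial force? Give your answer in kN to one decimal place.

1289.3 kN

(Lr or R) → R = 331 kN; (R or Lr) → R = 331 kN.
C1: 1.25(511) + 1.6(331) + 0.3(403) = 638.8 + 529.6 + 120.9 = 1289.3
C2: 1.2(511) + 1.75(331) + 0.7(88) = 613.2 + 579.3 + 61.6 = 1254.1
C3: 1.35(511) = 689.9
C4: 1.35(511) + 0.5(88) + 0.5(331) + 0.75(403) = 1201.6
C5: 0.85(511) - 0.8(403) = 434.4 - 322.4 = 112.0
C6: 1.35(511) + 0.7(403) + 0.2(331) = 689.9 + 282.1 + 66.2 = 1038.2
Combination 1 governs: N_u = 1289.3 kN.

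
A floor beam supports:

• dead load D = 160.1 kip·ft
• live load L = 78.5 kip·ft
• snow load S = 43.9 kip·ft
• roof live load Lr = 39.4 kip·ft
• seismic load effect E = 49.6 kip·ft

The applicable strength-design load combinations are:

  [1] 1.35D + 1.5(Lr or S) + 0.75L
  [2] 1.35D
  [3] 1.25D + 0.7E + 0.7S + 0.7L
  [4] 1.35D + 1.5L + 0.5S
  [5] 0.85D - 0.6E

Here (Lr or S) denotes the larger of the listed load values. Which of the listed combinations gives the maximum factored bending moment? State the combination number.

Combination 4

(Lr or S) → S = 43.9 kip·ft.
[1] 1.35(160.1) + 1.5(43.9) + 0.75(78.5) = 340.86
[2] 1.35(160.1) = 216.14
[3] 1.25(160.1) + 0.7(49.6) + 0.7(43.9) + 0.7(78.5) = 200.13 + 34.72 + 30.73 + 54.95 = 320.53
[4] 1.35(160.1) + 1.5(78.5) + 0.5(43.9) = 216.14 + 117.75 + 21.95 = 355.84
[5] 0.85(160.1) - 0.6(49.6) = 136.09 - 29.76 = 106.33
The largest value is 355.84 kip·ft from combination 4.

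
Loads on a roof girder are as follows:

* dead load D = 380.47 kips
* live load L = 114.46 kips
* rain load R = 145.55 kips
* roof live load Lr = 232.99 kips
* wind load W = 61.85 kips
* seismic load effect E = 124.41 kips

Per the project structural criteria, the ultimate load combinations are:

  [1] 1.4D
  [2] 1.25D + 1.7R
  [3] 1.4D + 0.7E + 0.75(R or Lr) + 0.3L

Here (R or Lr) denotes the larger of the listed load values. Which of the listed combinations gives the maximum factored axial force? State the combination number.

(R or Lr) → Lr = 232.99 kips.
[1] 1.4(380.47) = 532.66
[2] 1.25(380.47) + 1.7(145.55) = 723.02
[3] 1.4(380.47) + 0.7(124.41) + 0.75(232.99) + 0.3(114.46) = 828.83
The largest value is 828.83 kips from combination 3.

Combination 3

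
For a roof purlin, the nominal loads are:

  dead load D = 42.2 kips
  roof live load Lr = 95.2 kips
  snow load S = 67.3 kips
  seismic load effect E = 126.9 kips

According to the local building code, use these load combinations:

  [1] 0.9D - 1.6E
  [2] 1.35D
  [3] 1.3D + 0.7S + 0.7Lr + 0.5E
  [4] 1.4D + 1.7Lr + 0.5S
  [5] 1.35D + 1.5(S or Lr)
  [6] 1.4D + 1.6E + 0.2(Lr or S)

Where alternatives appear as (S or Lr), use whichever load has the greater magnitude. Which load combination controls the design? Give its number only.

Combination 6

(S or Lr) → Lr = 95.2 kips; (Lr or S) → Lr = 95.2 kips.
[1] 0.9(42.2) - 1.6(126.9) = 37.98 - 203.04 = -165.06
[2] 1.35(42.2) = 56.97
[3] 1.3(42.2) + 0.7(67.3) + 0.7(95.2) + 0.5(126.9) = 54.86 + 47.11 + 66.64 + 63.45 = 232.06
[4] 1.4(42.2) + 1.7(95.2) + 0.5(67.3) = 59.08 + 161.84 + 33.65 = 254.57
[5] 1.35(42.2) + 1.5(95.2) = 56.97 + 142.80 = 199.77
[6] 1.4(42.2) + 1.6(126.9) + 0.2(95.2) = 59.08 + 203.04 + 19.04 = 281.16
The largest value is 281.16 kips from combination 6.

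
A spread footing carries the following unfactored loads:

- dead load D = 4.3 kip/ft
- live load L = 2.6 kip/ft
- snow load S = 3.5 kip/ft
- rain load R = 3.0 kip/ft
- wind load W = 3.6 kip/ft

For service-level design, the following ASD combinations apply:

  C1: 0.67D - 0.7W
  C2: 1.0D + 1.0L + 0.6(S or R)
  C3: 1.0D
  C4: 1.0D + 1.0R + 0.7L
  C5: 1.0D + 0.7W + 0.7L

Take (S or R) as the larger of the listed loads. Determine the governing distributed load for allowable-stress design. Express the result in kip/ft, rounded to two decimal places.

9.12 kip/ft

(S or R) → S = 3.5 kip/ft.
C1: 0.67(4.3) - 0.7(3.6) = 2.88 - 2.52 = 0.36
C2: 1.0(4.3) + 1.0(2.6) + 0.6(3.5) = 4.30 + 2.60 + 2.10 = 9.00
C3: 1.0(4.3) = 4.30
C4: 1.0(4.3) + 1.0(3.0) + 0.7(2.6) = 4.30 + 3.00 + 1.82 = 9.12
C5: 1.0(4.3) + 0.7(3.6) + 0.7(2.6) = 4.30 + 2.52 + 1.82 = 8.64
Combination 4 governs: w = 9.12 kip/ft.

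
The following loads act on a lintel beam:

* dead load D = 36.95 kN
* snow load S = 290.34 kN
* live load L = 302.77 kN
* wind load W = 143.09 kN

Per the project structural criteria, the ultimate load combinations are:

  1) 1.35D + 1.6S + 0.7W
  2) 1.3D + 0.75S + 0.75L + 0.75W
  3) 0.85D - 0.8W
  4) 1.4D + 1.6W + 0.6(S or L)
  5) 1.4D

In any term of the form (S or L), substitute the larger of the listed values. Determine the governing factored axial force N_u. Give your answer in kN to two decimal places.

(S or L) → L = 302.77 kN.
1) 1.35(36.95) + 1.6(290.34) + 0.7(143.09) = 614.59
2) 1.3(36.95) + 0.75(290.34) + 0.75(302.77) + 0.75(143.09) = 600.19
3) 0.85(36.95) - 0.8(143.09) = 31.41 - 114.47 = -83.06
4) 1.4(36.95) + 1.6(143.09) + 0.6(302.77) = 462.34
5) 1.4(36.95) = 51.73
Combination 1 governs: N_u = 614.59 kN.

614.59 kN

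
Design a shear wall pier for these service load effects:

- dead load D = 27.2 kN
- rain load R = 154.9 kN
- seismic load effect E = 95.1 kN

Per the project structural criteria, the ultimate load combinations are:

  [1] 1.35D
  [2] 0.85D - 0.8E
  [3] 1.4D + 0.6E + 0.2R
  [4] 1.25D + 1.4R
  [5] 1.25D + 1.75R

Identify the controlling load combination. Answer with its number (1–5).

Combination 5

[1] 1.35(27.2) = 36.72
[2] 0.85(27.2) - 0.8(95.1) = 23.12 - 76.08 = -52.96
[3] 1.4(27.2) + 0.6(95.1) + 0.2(154.9) = 38.08 + 57.06 + 30.98 = 126.12
[4] 1.25(27.2) + 1.4(154.9) = 34.00 + 216.86 = 250.86
[5] 1.25(27.2) + 1.75(154.9) = 34.00 + 271.08 = 305.08
The largest value is 305.08 kN from combination 5.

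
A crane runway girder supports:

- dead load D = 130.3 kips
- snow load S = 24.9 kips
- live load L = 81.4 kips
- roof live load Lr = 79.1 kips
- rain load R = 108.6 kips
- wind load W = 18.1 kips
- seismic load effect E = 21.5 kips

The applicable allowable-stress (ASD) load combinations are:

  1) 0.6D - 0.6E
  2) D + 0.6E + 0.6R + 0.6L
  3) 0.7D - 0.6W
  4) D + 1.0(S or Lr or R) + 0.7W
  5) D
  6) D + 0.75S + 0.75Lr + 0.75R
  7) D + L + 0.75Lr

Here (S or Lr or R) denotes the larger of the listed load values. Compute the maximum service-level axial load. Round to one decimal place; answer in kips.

(S or Lr or R) → R = 108.6 kips.
1) 0.6(130.3) - 0.6(21.5) = 78.2 - 12.9 = 65.3
2) 1.0(130.3) + 0.6(21.5) + 0.6(108.6) + 0.6(81.4) = 130.3 + 12.9 + 65.2 + 48.8 = 257.2
3) 0.7(130.3) - 0.6(18.1) = 80.4
4) 1.0(130.3) + 1.0(108.6) + 0.7(18.1) = 130.3 + 108.6 + 12.7 = 251.6
5) 1.0(130.3) = 130.3
6) 1.0(130.3) + 0.75(24.9) + 0.75(79.1) + 0.75(108.6) = 130.3 + 18.7 + 59.3 + 81.5 = 289.8
7) 1.0(130.3) + 1.0(81.4) + 0.75(79.1) = 130.3 + 81.4 + 59.3 = 271.0
The controlling combination is 6, giving 289.8 kips.

289.8 kips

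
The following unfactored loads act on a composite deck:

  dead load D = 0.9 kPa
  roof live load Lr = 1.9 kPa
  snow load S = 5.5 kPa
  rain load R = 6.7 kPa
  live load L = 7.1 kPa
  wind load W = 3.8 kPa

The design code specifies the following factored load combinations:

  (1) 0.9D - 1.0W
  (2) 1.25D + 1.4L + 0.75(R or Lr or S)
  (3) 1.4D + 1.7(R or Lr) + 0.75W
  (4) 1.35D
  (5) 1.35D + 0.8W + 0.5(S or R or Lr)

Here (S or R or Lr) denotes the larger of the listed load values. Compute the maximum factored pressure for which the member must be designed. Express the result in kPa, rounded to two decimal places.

(R or Lr or S) → R = 6.7 kPa; (R or Lr) → R = 6.7 kPa; (S or R or Lr) → R = 6.7 kPa.
(1) 0.9(0.9) - 1.0(3.8) = 0.81 - 3.80 = -2.99
(2) 1.25(0.9) + 1.4(7.1) + 0.75(6.7) = 16.09
(3) 1.4(0.9) + 1.7(6.7) + 0.75(3.8) = 1.26 + 11.39 + 2.85 = 15.50
(4) 1.35(0.9) = 1.22
(5) 1.35(0.9) + 0.8(3.8) + 0.5(6.7) = 1.22 + 3.04 + 3.35 = 7.61
Combination 2 governs: p_u = 16.09 kPa.

16.09 kPa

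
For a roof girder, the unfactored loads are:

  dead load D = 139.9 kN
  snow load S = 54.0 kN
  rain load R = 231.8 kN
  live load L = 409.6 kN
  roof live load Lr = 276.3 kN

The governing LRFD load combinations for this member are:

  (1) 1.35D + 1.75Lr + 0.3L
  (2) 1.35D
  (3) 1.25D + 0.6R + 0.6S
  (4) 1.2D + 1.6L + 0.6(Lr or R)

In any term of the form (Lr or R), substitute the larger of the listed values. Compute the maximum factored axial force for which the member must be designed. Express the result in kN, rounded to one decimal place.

989.0 kN

(Lr or R) → Lr = 276.3 kN.
(1) 1.35(139.9) + 1.75(276.3) + 0.3(409.6) = 188.9 + 483.5 + 122.9 = 795.3
(2) 1.35(139.9) = 188.9
(3) 1.25(139.9) + 0.6(231.8) + 0.6(54.0) = 174.9 + 139.1 + 32.4 = 346.4
(4) 1.2(139.9) + 1.6(409.6) + 0.6(276.3) = 989.0
The controlling combination is 4, giving 989.0 kN.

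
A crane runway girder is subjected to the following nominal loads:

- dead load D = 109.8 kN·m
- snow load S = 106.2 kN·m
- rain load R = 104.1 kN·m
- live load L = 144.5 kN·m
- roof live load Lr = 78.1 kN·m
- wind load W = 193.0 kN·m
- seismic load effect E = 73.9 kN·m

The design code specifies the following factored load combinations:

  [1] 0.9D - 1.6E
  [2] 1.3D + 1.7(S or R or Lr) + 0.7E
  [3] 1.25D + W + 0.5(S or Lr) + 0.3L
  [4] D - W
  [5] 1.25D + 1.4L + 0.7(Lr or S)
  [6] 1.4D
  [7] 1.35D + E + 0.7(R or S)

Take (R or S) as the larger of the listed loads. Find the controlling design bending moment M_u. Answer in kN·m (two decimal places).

426.70 kN·m

(S or R or Lr) → S = 106.2 kN·m; (S or Lr) → S = 106.2 kN·m; (Lr or S) → S = 106.2 kN·m; (R or S) → S = 106.2 kN·m.
[1] 0.9(109.8) - 1.6(73.9) = -19.42
[2] 1.3(109.8) + 1.7(106.2) + 0.7(73.9) = 375.01
[3] 1.25(109.8) + 1.0(193.0) + 0.5(106.2) + 0.3(144.5) = 426.70
[4] 1.0(109.8) - 1.0(193.0) = -83.20
[5] 1.25(109.8) + 1.4(144.5) + 0.7(106.2) = 413.89
[6] 1.4(109.8) = 153.72
[7] 1.35(109.8) + 1.0(73.9) + 0.7(106.2) = 296.47
The controlling combination is 3, giving 426.70 kN·m.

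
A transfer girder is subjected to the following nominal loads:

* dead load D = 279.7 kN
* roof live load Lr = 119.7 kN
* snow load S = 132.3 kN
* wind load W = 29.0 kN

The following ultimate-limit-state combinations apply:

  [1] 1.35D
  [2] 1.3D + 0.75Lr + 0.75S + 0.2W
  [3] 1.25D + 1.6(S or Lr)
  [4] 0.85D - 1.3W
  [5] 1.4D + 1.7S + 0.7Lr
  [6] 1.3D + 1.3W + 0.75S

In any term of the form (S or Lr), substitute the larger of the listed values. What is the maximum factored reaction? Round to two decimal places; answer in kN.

(S or Lr) → S = 132.3 kN.
[1] 1.35(279.7) = 377.60
[2] 1.3(279.7) + 0.75(119.7) + 0.75(132.3) + 0.2(29.0) = 558.41
[3] 1.25(279.7) + 1.6(132.3) = 561.31
[4] 0.85(279.7) - 1.3(29.0) = 200.05
[5] 1.4(279.7) + 1.7(132.3) + 0.7(119.7) = 700.28
[6] 1.3(279.7) + 1.3(29.0) + 0.75(132.3) = 500.54
Maximum is from combination 5.

700.28 kN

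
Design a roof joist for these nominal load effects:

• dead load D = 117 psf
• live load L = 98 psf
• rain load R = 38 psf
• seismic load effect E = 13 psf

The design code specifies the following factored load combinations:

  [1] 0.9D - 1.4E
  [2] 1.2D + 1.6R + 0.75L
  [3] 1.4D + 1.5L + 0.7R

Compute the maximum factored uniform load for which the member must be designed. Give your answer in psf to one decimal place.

337.4 psf

[1] 0.9(117) - 1.4(13) = 105.3 - 18.2 = 87.1
[2] 1.2(117) + 1.6(38) + 0.75(98) = 140.4 + 60.8 + 73.5 = 274.7
[3] 1.4(117) + 1.5(98) + 0.7(38) = 163.8 + 147.0 + 26.6 = 337.4
The controlling combination is 3, giving 337.4 psf.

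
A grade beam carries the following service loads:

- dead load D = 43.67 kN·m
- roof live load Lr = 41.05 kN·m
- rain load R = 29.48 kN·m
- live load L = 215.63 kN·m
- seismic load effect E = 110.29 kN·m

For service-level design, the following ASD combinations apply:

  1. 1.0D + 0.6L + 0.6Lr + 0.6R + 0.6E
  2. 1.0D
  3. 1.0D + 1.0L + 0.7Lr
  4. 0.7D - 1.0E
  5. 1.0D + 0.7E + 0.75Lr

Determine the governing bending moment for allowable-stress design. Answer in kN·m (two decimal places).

288.04 kN·m

1. 1.0(43.67) + 0.6(215.63) + 0.6(41.05) + 0.6(29.48) + 0.6(110.29) = 43.67 + 129.38 + 24.63 + 17.69 + 66.17 = 281.54
2. 1.0(43.67) = 43.67
3. 1.0(43.67) + 1.0(215.63) + 0.7(41.05) = 43.67 + 215.63 + 28.74 = 288.04
4. 0.7(43.67) - 1.0(110.29) = 30.57 - 110.29 = -79.72
5. 1.0(43.67) + 0.7(110.29) + 0.75(41.05) = 43.67 + 77.20 + 30.79 = 151.66
Maximum is from combination 3.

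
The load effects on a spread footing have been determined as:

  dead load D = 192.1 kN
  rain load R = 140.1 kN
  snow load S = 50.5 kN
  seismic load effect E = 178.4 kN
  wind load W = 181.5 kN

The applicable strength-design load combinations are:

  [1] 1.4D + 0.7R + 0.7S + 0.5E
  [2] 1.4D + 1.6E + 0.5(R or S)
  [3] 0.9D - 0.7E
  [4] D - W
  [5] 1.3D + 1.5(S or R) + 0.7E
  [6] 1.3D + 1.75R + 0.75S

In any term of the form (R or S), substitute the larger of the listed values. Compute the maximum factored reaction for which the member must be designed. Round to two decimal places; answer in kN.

624.43 kN

(R or S) → R = 140.1 kN; (S or R) → R = 140.1 kN.
[1] 1.4(192.1) + 0.7(140.1) + 0.7(50.5) + 0.5(178.4) = 268.94 + 98.07 + 35.35 + 89.20 = 491.56
[2] 1.4(192.1) + 1.6(178.4) + 0.5(140.1) = 268.94 + 285.44 + 70.05 = 624.43
[3] 0.9(192.1) - 0.7(178.4) = 172.89 - 124.88 = 48.01
[4] 1.0(192.1) - 1.0(181.5) = 192.10 - 181.50 = 10.60
[5] 1.3(192.1) + 1.5(140.1) + 0.7(178.4) = 249.73 + 210.15 + 124.88 = 584.76
[6] 1.3(192.1) + 1.75(140.1) + 0.75(50.5) = 532.78
The controlling combination is 2, giving 624.43 kN.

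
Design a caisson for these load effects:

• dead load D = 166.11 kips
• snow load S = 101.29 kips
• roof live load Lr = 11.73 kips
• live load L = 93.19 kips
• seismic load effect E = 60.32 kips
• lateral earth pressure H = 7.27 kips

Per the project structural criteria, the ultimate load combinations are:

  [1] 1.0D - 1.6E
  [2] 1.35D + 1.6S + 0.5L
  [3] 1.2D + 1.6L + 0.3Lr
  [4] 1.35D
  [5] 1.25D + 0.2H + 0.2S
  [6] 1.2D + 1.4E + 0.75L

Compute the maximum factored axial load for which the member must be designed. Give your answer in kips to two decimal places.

[1] 1.0(166.11) - 1.6(60.32) = 166.11 - 96.51 = 69.60
[2] 1.35(166.11) + 1.6(101.29) + 0.5(93.19) = 224.25 + 162.06 + 46.60 = 432.91
[3] 1.2(166.11) + 1.6(93.19) + 0.3(11.73) = 351.96
[4] 1.35(166.11) = 224.25
[5] 1.25(166.11) + 0.2(7.27) + 0.2(101.29) = 207.64 + 1.45 + 20.26 = 229.35
[6] 1.2(166.11) + 1.4(60.32) + 0.75(93.19) = 199.33 + 84.45 + 69.89 = 353.67
The controlling combination is 2, giving 432.91 kips.

432.91 kips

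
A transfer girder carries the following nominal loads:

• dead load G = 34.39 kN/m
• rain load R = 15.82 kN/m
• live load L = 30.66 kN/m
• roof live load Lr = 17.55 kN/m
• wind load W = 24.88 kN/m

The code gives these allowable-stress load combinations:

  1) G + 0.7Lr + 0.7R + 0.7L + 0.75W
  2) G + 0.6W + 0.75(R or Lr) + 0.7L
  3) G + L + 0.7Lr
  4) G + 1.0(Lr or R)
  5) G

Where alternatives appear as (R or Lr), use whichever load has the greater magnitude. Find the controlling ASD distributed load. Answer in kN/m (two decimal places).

(R or Lr) → Lr = 17.55 kN/m; (Lr or R) → Lr = 17.55 kN/m.
1) 1.0(34.39) + 0.7(17.55) + 0.7(15.82) + 0.7(30.66) + 0.75(24.88) = 34.39 + 12.29 + 11.07 + 21.46 + 18.66 = 97.87
2) 1.0(34.39) + 0.6(24.88) + 0.75(17.55) + 0.7(30.66) = 34.39 + 14.93 + 13.16 + 21.46 = 83.94
3) 1.0(34.39) + 1.0(30.66) + 0.7(17.55) = 34.39 + 30.66 + 12.29 = 77.34
4) 1.0(34.39) + 1.0(17.55) = 34.39 + 17.55 = 51.94
5) 1.0(34.39) = 34.39
Maximum is from combination 1.

97.87 kN/m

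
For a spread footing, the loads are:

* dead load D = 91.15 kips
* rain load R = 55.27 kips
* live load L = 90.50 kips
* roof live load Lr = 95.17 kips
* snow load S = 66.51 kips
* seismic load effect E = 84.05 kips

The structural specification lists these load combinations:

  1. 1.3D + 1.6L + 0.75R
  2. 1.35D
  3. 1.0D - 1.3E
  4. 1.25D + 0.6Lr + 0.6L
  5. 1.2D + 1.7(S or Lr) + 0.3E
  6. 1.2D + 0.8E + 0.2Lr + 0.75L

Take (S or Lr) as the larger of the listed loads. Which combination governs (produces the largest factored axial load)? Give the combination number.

Combination 1

(S or Lr) → Lr = 95.17 kips.
1. 1.3(91.15) + 1.6(90.50) + 0.75(55.27) = 304.75
2. 1.35(91.15) = 123.05
3. 1.0(91.15) - 1.3(84.05) = -18.12
4. 1.25(91.15) + 0.6(95.17) + 0.6(90.50) = 225.34
5. 1.2(91.15) + 1.7(95.17) + 0.3(84.05) = 296.38
6. 1.2(91.15) + 0.8(84.05) + 0.2(95.17) + 0.75(90.50) = 263.53
The largest value is 304.75 kips from combination 1.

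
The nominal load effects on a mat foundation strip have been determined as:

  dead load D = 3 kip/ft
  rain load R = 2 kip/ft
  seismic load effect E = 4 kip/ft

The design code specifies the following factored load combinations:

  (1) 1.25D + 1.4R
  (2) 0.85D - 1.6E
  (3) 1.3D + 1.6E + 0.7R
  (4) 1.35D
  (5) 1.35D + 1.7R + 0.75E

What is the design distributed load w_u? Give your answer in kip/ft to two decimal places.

11.70 kip/ft

(1) 1.25(3) + 1.4(2) = 6.55
(2) 0.85(3) - 1.6(4) = -3.85
(3) 1.3(3) + 1.6(4) + 0.7(2) = 11.70
(4) 1.35(3) = 4.05
(5) 1.35(3) + 1.7(2) + 0.75(4) = 10.45
The controlling combination is 3, giving 11.70 kip/ft.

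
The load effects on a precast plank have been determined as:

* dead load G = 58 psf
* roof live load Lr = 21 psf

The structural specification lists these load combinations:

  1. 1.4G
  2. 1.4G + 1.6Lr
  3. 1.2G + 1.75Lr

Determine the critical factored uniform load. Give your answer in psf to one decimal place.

1. 1.4(58) = 81.2
2. 1.4(58) + 1.6(21) = 81.2 + 33.6 = 114.8
3. 1.2(58) + 1.75(21) = 69.6 + 36.8 = 106.4
Maximum is from combination 2.

114.8 psf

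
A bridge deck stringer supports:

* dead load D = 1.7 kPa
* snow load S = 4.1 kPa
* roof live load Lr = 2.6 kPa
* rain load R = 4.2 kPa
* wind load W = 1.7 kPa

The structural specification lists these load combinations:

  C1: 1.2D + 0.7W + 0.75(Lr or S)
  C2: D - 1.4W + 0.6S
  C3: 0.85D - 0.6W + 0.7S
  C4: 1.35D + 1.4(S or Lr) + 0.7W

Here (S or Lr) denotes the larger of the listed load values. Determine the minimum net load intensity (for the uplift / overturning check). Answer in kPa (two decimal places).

(Lr or S) → S = 4.1 kPa; (S or Lr) → S = 4.1 kPa.
C1: 1.2(1.7) + 0.7(1.7) + 0.75(4.1) = 2.04 + 1.19 + 3.08 = 6.31
C2: 1.0(1.7) - 1.4(1.7) + 0.6(4.1) = 1.70 - 2.38 + 2.46 = 1.78
C3: 0.85(1.7) - 0.6(1.7) + 0.7(4.1) = 1.45 - 1.02 + 2.87 = 3.30
C4: 1.35(1.7) + 1.4(4.1) + 0.7(1.7) = 2.30 + 5.74 + 1.19 = 9.23
Combination 2 gives the minimum: 1.78 kPa.

1.78 kPa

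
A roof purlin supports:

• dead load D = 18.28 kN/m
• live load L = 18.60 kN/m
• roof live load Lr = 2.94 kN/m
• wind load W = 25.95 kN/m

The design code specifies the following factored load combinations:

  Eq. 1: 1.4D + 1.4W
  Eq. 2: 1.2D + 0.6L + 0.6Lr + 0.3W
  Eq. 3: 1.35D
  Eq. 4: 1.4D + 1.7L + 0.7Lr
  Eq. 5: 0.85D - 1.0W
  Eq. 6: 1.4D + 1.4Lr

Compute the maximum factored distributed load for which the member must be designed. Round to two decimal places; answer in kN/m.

61.92 kN/m

Eq. 1: 1.4(18.28) + 1.4(25.95) = 25.59 + 36.33 = 61.92
Eq. 2: 1.2(18.28) + 0.6(18.60) + 0.6(2.94) + 0.3(25.95) = 21.94 + 11.16 + 1.76 + 7.79 = 42.65
Eq. 3: 1.35(18.28) = 24.68
Eq. 4: 1.4(18.28) + 1.7(18.60) + 0.7(2.94) = 25.59 + 31.62 + 2.06 = 59.27
Eq. 5: 0.85(18.28) - 1.0(25.95) = 15.54 - 25.95 = -10.41
Eq. 6: 1.4(18.28) + 1.4(2.94) = 25.59 + 4.12 = 29.71
Combination 1 governs: w_u = 61.92 kN/m.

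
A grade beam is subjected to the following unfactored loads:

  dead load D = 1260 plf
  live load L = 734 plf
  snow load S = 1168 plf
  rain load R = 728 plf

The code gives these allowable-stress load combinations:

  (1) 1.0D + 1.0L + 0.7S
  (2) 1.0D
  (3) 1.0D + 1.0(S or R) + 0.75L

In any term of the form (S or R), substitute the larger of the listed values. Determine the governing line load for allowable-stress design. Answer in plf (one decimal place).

2978.5 plf

(S or R) → S = 1168 plf.
(1) 1.0(1260) + 1.0(734) + 0.7(1168) = 1260.0 + 734.0 + 817.6 = 2811.6
(2) 1.0(1260) = 1260.0
(3) 1.0(1260) + 1.0(1168) + 0.75(734) = 1260.0 + 1168.0 + 550.5 = 2978.5
Maximum is from combination 3.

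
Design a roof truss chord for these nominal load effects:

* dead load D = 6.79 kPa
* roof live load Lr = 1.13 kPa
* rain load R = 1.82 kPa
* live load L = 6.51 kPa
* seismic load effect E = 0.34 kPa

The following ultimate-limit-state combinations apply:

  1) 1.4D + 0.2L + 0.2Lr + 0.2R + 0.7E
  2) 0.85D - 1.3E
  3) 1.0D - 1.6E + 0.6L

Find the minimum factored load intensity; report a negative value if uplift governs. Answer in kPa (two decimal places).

1) 1.4(6.79) + 0.2(6.51) + 0.2(1.13) + 0.2(1.82) + 0.7(0.34) = 11.64
2) 0.85(6.79) - 1.3(0.34) = 5.33
3) 1.0(6.79) - 1.6(0.34) + 0.6(6.51) = 10.15
Combination 2 gives the minimum: 5.33 kPa.

5.33 kPa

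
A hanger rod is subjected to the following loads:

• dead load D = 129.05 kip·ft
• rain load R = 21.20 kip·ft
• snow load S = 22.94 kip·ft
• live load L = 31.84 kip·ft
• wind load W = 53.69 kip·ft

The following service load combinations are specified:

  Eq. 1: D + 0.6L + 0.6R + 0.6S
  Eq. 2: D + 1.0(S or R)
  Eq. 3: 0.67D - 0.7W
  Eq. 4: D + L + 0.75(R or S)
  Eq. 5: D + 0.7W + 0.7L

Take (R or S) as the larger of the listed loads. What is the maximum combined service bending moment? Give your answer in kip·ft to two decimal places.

188.92 kip·ft

(S or R) → S = 22.94 kip·ft; (R or S) → S = 22.94 kip·ft.
Eq. 1: 1.0(129.05) + 0.6(31.84) + 0.6(21.20) + 0.6(22.94) = 174.64
Eq. 2: 1.0(129.05) + 1.0(22.94) = 129.05 + 22.94 = 151.99
Eq. 3: 0.67(129.05) - 0.7(53.69) = 86.46 - 37.58 = 48.88
Eq. 4: 1.0(129.05) + 1.0(31.84) + 0.75(22.94) = 129.05 + 31.84 + 17.21 = 178.10
Eq. 5: 1.0(129.05) + 0.7(53.69) + 0.7(31.84) = 129.05 + 37.58 + 22.29 = 188.92
Combination 5 governs: M = 188.92 kip·ft.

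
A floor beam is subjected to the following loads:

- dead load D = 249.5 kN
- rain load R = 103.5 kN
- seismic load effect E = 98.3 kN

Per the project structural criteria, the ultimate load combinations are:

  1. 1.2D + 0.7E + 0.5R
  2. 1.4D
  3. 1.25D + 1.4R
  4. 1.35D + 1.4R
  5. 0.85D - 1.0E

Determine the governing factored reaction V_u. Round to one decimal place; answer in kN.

481.7 kN

1. 1.2(249.5) + 0.7(98.3) + 0.5(103.5) = 420.0
2. 1.4(249.5) = 349.3
3. 1.25(249.5) + 1.4(103.5) = 456.8
4. 1.35(249.5) + 1.4(103.5) = 481.7
5. 0.85(249.5) - 1.0(98.3) = 113.8
The controlling combination is 4, giving 481.7 kN.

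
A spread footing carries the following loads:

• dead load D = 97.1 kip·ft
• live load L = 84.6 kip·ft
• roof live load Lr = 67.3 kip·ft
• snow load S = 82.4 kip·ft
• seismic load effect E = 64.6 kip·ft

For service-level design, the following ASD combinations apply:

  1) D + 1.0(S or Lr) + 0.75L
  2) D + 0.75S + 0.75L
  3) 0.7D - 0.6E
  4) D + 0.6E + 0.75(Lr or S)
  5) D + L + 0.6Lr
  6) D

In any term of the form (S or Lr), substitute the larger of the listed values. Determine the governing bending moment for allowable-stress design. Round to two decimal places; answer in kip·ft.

(S or Lr) → S = 82.4 kip·ft; (Lr or S) → S = 82.4 kip·ft.
1) 1.0(97.1) + 1.0(82.4) + 0.75(84.6) = 242.95
2) 1.0(97.1) + 0.75(82.4) + 0.75(84.6) = 222.35
3) 0.7(97.1) - 0.6(64.6) = 29.21
4) 1.0(97.1) + 0.6(64.6) + 0.75(82.4) = 197.66
5) 1.0(97.1) + 1.0(84.6) + 0.6(67.3) = 222.08
6) 1.0(97.1) = 97.10
The controlling combination is 1, giving 242.95 kip·ft.

242.95 kip·ft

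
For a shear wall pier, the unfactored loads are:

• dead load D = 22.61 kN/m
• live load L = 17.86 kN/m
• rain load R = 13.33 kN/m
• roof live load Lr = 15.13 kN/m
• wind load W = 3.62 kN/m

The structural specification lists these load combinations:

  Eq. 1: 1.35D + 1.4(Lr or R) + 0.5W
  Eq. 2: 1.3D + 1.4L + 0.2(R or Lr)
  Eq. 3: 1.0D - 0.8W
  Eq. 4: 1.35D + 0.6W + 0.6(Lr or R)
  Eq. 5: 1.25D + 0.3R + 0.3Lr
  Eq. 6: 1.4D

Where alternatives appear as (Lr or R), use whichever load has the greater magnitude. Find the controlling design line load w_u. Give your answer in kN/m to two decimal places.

(Lr or R) → Lr = 15.13 kN/m; (R or Lr) → Lr = 15.13 kN/m.
Eq. 1: 1.35(22.61) + 1.4(15.13) + 0.5(3.62) = 53.52
Eq. 2: 1.3(22.61) + 1.4(17.86) + 0.2(15.13) = 29.39 + 25.00 + 3.03 = 57.42
Eq. 3: 1.0(22.61) - 0.8(3.62) = 22.61 - 2.90 = 19.71
Eq. 4: 1.35(22.61) + 0.6(3.62) + 0.6(15.13) = 30.52 + 2.17 + 9.08 = 41.77
Eq. 5: 1.25(22.61) + 0.3(13.33) + 0.3(15.13) = 28.26 + 4.00 + 4.54 = 36.80
Eq. 6: 1.4(22.61) = 31.65
Maximum is from combination 2.

57.42 kN/m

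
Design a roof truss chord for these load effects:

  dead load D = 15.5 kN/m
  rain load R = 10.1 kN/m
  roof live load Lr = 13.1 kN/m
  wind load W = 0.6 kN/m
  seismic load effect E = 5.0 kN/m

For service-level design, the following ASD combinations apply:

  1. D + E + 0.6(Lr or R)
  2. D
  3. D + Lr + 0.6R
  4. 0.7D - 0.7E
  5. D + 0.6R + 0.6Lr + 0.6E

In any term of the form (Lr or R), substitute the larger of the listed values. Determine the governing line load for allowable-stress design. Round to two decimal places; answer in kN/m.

34.66 kN/m

(Lr or R) → Lr = 13.1 kN/m.
1. 1.0(15.5) + 1.0(5.0) + 0.6(13.1) = 15.50 + 5.00 + 7.86 = 28.36
2. 1.0(15.5) = 15.50
3. 1.0(15.5) + 1.0(13.1) + 0.6(10.1) = 15.50 + 13.10 + 6.06 = 34.66
4. 0.7(15.5) - 0.7(5.0) = 10.85 - 3.50 = 7.35
5. 1.0(15.5) + 0.6(10.1) + 0.6(13.1) + 0.6(5.0) = 15.50 + 6.06 + 7.86 + 3.00 = 32.42
Maximum is from combination 3.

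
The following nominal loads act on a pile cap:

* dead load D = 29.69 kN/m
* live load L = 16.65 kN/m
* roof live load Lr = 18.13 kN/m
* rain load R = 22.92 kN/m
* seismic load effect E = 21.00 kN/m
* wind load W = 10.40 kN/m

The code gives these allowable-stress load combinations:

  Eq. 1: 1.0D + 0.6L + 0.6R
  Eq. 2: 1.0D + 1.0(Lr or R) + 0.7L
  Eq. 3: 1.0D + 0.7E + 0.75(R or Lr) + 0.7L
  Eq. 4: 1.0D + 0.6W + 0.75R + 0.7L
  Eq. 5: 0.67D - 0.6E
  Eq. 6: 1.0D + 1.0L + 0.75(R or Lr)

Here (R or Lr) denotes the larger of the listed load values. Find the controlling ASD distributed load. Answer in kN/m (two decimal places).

73.24 kN/m

(Lr or R) → R = 22.92 kN/m; (R or Lr) → R = 22.92 kN/m.
Eq. 1: 1.0(29.69) + 0.6(16.65) + 0.6(22.92) = 29.69 + 9.99 + 13.75 = 53.43
Eq. 2: 1.0(29.69) + 1.0(22.92) + 0.7(16.65) = 29.69 + 22.92 + 11.66 = 64.27
Eq. 3: 1.0(29.69) + 0.7(21.00) + 0.75(22.92) + 0.7(16.65) = 29.69 + 14.70 + 17.19 + 11.66 = 73.24
Eq. 4: 1.0(29.69) + 0.6(10.40) + 0.75(22.92) + 0.7(16.65) = 29.69 + 6.24 + 17.19 + 11.66 = 64.78
Eq. 5: 0.67(29.69) - 0.6(21.00) = 19.89 - 12.60 = 7.29
Eq. 6: 1.0(29.69) + 1.0(16.65) + 0.75(22.92) = 29.69 + 16.65 + 17.19 = 63.53
Combination 3 governs: w = 73.24 kN/m.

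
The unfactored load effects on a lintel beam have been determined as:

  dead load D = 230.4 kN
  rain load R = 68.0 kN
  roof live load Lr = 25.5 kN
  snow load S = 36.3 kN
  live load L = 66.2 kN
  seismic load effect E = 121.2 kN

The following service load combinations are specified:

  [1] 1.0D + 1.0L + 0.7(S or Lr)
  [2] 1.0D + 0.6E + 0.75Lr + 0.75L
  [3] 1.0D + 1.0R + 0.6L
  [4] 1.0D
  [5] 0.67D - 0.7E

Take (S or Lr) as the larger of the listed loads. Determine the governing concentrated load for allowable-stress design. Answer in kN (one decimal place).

(S or Lr) → S = 36.3 kN.
[1] 1.0(230.4) + 1.0(66.2) + 0.7(36.3) = 230.4 + 66.2 + 25.4 = 322.0
[2] 1.0(230.4) + 0.6(121.2) + 0.75(25.5) + 0.75(66.2) = 230.4 + 72.7 + 19.1 + 49.7 = 371.9
[3] 1.0(230.4) + 1.0(68.0) + 0.6(66.2) = 230.4 + 68.0 + 39.7 = 338.1
[4] 1.0(230.4) = 230.4
[5] 0.67(230.4) - 0.7(121.2) = 69.5
Combination 2 governs: P = 371.9 kN.

371.9 kN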